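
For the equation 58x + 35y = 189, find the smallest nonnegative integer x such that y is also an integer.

gcd(58, 35) = 1.
1 divides 189, so solutions exist.
By Bézout, 58*(-3) + 35*(5) = 1.
Scale by 189/1 = 189: (x₀, y₀) = (-567, 945).
General solution: x = -567 + 35t, y = 945 - 58t for integer t.
x ≥ 0: smallest is -567 mod 35 = 28 (at t = 17), with y = -41.

28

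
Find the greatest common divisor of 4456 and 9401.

1

gcd(9401, 4456) = 1  (9401 = 2·4456 + 489, 4456 = 9·489 + 55, 489 = 8·55 + 49, 55 = 1·49 + 6, 49 = 8·6 + 1, 6 = 6·1).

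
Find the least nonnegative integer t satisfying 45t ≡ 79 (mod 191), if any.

6

gcd(191, 45):
  191 = 4·45 + 11
  45 = 4·11 + 1
  11 = 11·1
so gcd(191, 45) = 1.
1 divides 79, so solutions exist.
Back-substitute for Bézout coefficients:
  1 = 45 - 4·11
  ... = 45·(17) + 191·(-4)
So 45·(17) ≡ 1 (mod 191); multiply by 79: t ≡ 1343 (mod 191).
Smallest nonnegative: t = 1343 mod 191 = 6.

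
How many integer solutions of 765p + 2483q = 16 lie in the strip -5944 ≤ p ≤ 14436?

gcd(2483, 765) = 1.
By Bézout, 765·(383) + 2483·(-118) = 1.
Particular solution: (1162, -358).
General solution: p = 1162 + 2483t, q = -358 - 765t for integer t.
-5944 ≤ 1162 + 2483t ≤ 14436 gives t ∈ [-2, 5], which is 8 values.

8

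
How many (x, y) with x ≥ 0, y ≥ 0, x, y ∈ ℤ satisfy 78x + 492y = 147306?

23

gcd(492, 78) = 6.
By Bézout, 78*(19) + 492*(-3) = 6.
One solution: (53, 291).
General: x = 53 + 82t, y = 291 - 13t.
x ≥ 0 ⇒ t ≥ 0; y ≥ 0 ⇒ t ≤ 22. So t ∈ [0, 22]: 23 solutions.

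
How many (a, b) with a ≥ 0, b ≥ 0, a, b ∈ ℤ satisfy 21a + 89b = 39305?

gcd(89, 21) = 1  (89 = 4×21 + 5, 21 = 4×5 + 1, 5 = 5×1).
Back-substituting, 21×(17) + 89×(-4) = 1.
Scale by 39305: one solution is (668185, -157220). Reduce a mod 89: (62, 427).
General: a = 62 + 89t, b = 427 - 21t.
a ≥ 0 ⇒ t ≥ 0; b ≥ 0 ⇒ t ≤ 20. So t ∈ [0, 20]: 21 solutions.

21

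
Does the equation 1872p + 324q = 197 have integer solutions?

gcd(1872, 324) = 36.
36 does not divide 197 (remainder 17), so no integer solutions.

no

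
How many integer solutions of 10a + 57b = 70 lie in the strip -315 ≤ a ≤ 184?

gcd(57, 10) = 1.
By Bézout, 10·(-17) + 57·(3) = 1.
Particular solution: (7, 0).
General solution: a = 7 + 57t, b = 0 - 10t for integer t.
-315 ≤ 7 + 57t ≤ 184 gives t ∈ [-5, 3], which is 9 values.

9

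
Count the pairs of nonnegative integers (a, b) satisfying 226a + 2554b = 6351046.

gcd(2554, 226):
  2554 = 11*226 + 68
  226 = 3*68 + 22
  68 = 3*22 + 2
  22 = 11*2
so gcd(2554, 226) = 2.
Back-substitute for Bézout coefficients:
  2 = 68 - 3*22
  ... = 226*(-113) + 2554*(10)
Scale by 3175523: one solution is (-358834099, 31755230). Reduce a mod 1277: (347, 2456).
General: a = 347 + 1277t, b = 2456 - 113t.
a ≥ 0 ⇒ t ≥ 0; b ≥ 0 ⇒ t ≤ 21. So t ∈ [0, 21]: 22 solutions.

22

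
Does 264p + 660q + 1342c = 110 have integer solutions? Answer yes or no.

gcd(660, 264):
  660 = 2×264 + 132
  264 = 2×132
so gcd(660, 264) = 132.
gcd(132, 1342) = 22.
22 divides 110, so integer solutions exist.

yes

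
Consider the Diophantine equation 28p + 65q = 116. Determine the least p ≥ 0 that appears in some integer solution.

gcd(65, 28) = 1  (65 = 2*28 + 9, 28 = 3*9 + 1, 9 = 9*1).
1 divides 116, so solutions exist.
Back-substituting, 28*(7) + 65*(-3) = 1.
Scale by 116/1 = 116: (p₀, q₀) = (812, -348).
General solution: p = 812 + 65t, q = -348 - 28t for integer t.
p ≥ 0: smallest is 812 mod 65 = 32 (at t = -12), with q = -12.

32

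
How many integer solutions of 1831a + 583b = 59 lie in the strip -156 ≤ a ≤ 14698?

25

gcd(1831, 583) = 1.
By Bézout, 1831·(64) + 583·(-201) = 1.
Particular solution: (278, -873).
General solution: a = 278 + 583t, b = -873 - 1831t for integer t.
-156 ≤ 278 + 583t ≤ 14698 gives t ∈ [0, 24], which is 25 values.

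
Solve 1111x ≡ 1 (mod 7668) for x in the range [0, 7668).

gcd(7668, 1111) = 1  (7668 = 6*1111 + 1002, 1111 = 1*1002 + 109, 1002 = 9*109 + 21, 109 = 5*21 + 4, 21 = 5*4 + 1, 4 = 4*1).
Back-substituting, 1111*(-1829) + 7668*(265) = 1.
So 1111*-1829 ≡ 1 (mod 7668), and -1829 mod 7668 = 5839.

5839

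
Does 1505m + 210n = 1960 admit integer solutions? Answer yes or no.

gcd(1505, 210):
  1505 = 7×210 + 35
  210 = 6×35
so gcd(1505, 210) = 35.
35 divides 1960, so integer solutions exist.

yes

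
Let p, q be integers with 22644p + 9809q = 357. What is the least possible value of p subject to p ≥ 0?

gcd(22644, 9809):
  22644 = 2*9809 + 3026
  9809 = 3*3026 + 731
  3026 = 4*731 + 102
  731 = 7*102 + 17
  102 = 6*17
so gcd(22644, 9809) = 17.
17 divides 357, so solutions exist.
Back-substitute for Bézout coefficients:
  17 = 731 - 7*102
  ... = 22644*(-94) + 9809*(217)
Scale by 357/17 = 21: (p₀, q₀) = (-1974, 4557).
General solution: p = -1974 + 577t, q = 4557 - 1332t for integer t.
p ≥ 0: smallest is -1974 mod 577 = 334 (at t = 4), with q = -771.

334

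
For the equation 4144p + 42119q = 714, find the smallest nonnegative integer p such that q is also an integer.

3029

gcd(42119, 4144) = 7  (42119 = 10×4144 + 679, 4144 = 6×679 + 70, 679 = 9×70 + 49, 70 = 1×49 + 21, 49 = 2×21 + 7, 21 = 3×7).
7 divides 714, so solutions exist.
Back-substituting, 4144×(-1799) + 42119×(177) = 7.
Scale by 714/7 = 102: (p₀, q₀) = (-183498, 18054).
General solution: p = -183498 + 6017t, q = 18054 - 592t for integer t.
p ≥ 0: smallest is -183498 mod 6017 = 3029 (at t = 31), with q = -298.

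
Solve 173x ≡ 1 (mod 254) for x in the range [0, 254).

185

gcd(254, 173) = 1  (254 = 1*173 + 81, 173 = 2*81 + 11, 81 = 7*11 + 4, 11 = 2*4 + 3, 4 = 1*3 + 1, 3 = 3*1).
Back-substituting, 173*(-69) + 254*(47) = 1.
So 173*-69 ≡ 1 (mod 254), and -69 mod 254 = 185.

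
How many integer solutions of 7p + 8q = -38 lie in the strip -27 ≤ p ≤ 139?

gcd(8, 7):
  8 = 1*7 + 1
  7 = 7*1
so gcd(8, 7) = 1.
Back-substitute for Bézout coefficients:
  1 = 8 - 1*7
  ... = 7*(-1) + 8*(1)
Scale by -38: particular solution (38, -38); reduce p mod 8: (6, -10).
General solution: p = 6 + 8t, q = -10 - 7t for integer t.
-27 ≤ 6 + 8t ≤ 139 gives t ∈ [-4, 16], which is 21 values.

21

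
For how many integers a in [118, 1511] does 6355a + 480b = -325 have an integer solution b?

gcd(6355, 480):
  6355 = 13·480 + 115
  480 = 4·115 + 20
  115 = 5·20 + 15
  20 = 1·15 + 5
  15 = 3·5
so gcd(6355, 480) = 5.
Back-substitute for Bézout coefficients:
  5 = 20 - 1·15
  ... = 6355·(-25) + 480·(331)
Scale by -65: particular solution (1625, -21515); reduce a mod 96: (89, -1179).
General solution: a = 89 + 96t, b = -1179 - 1271t for integer t.
118 ≤ 89 + 96t ≤ 1511 gives t ∈ [1, 14], which is 14 values.

14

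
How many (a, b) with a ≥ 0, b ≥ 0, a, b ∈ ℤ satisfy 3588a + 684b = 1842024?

9

gcd(3588, 684) = 12.
By Bézout, 3588×(-4) + 684×(21) = 12.
One solution: (53, 2415).
General: a = 53 + 57t, b = 2415 - 299t.
a ≥ 0 ⇒ t ≥ 0; b ≥ 0 ⇒ t ≤ 8. So t ∈ [0, 8]: 9 solutions.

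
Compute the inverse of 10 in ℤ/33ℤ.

gcd(33, 10):
  33 = 3×10 + 3
  10 = 3×3 + 1
  3 = 3×1
so gcd(33, 10) = 1.
Back-substitute for Bézout coefficients:
  1 = 10 - 3×3
  ... = 10×(10) + 33×(-3)
So 10×10 ≡ 1 (mod 33), and 10 mod 33 = 10.

10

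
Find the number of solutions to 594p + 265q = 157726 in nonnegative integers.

gcd(594, 265) = 1.
By Bézout, 594×(29) + 265×(-65) = 1.
One solution: (154, 250).
General: p = 154 + 265t, q = 250 - 594t.
p ≥ 0 ⇒ t ≥ 0; q ≥ 0 ⇒ t ≤ 0. So t ∈ [0, 0]: 1 solution.

1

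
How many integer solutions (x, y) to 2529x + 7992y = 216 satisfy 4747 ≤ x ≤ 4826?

gcd(7992, 2529) = 9  (7992 = 3×2529 + 405, 2529 = 6×405 + 99, 405 = 4×99 + 9, 99 = 11×9).
Back-substituting, 2529×(-79) + 7992×(25) = 9.
Scale by 24: particular solution (-1896, 600); reduce x mod 888: (768, -243).
General solution: x = 768 + 888t, y = -243 - 281t for integer t.
4747 ≤ 768 + 888t ≤ 4826 gives t ∈ [5, 4], which is 0 values.

0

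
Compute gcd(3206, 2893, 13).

gcd(3206, 2893) = 1.
gcd(1, 13) = 1.

1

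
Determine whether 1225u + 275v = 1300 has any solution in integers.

yes

gcd(1225, 275):
  1225 = 4×275 + 125
  275 = 2×125 + 25
  125 = 5×25
so gcd(1225, 275) = 25.
25 divides 1300, so integer solutions exist.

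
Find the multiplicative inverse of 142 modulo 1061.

gcd(1061, 142) = 1.
By Bézout, 142·(-396) + 1061·(53) = 1.
So 142·-396 ≡ 1 (mod 1061), and -396 mod 1061 = 665.

665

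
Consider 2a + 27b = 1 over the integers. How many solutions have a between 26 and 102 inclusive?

gcd(27, 2) = 1.
By Bézout, 2·(-13) + 27·(1) = 1.
Particular solution: (14, -1).
General solution: a = 14 + 27t, b = -1 - 2t for integer t.
26 ≤ 14 + 27t ≤ 102 gives t ∈ [1, 3], which is 3 values.

3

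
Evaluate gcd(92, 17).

gcd(92, 17):
  92 = 5×17 + 7
  17 = 2×7 + 3
  7 = 2×3 + 1
  3 = 3×1
so gcd(92, 17) = 1.

1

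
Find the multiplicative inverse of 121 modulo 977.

759

gcd(977, 121) = 1  (977 = 8*121 + 9, 121 = 13*9 + 4, 9 = 2*4 + 1, 4 = 4*1).
Back-substituting, 121*(-218) + 977*(27) = 1.
So 121*-218 ≡ 1 (mod 977), and -218 mod 977 = 759.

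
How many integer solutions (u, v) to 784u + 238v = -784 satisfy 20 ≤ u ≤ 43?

gcd(784, 238):
  784 = 3*238 + 70
  238 = 3*70 + 28
  70 = 2*28 + 14
  28 = 2*14
so gcd(784, 238) = 14.
Back-substitute for Bézout coefficients:
  14 = 70 - 2*28
  ... = 784*(7) + 238*(-23)
Scale by -56: particular solution (-392, 1288); reduce u mod 17: (16, -56).
General solution: u = 16 + 17t, v = -56 - 56t for integer t.
20 ≤ 16 + 17t ≤ 43 gives t ∈ [1, 1], which is 1 value.

1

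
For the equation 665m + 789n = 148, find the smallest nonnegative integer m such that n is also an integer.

686

gcd(789, 665) = 1  (789 = 1*665 + 124, 665 = 5*124 + 45, 124 = 2*45 + 34, 45 = 1*34 + 11, 34 = 3*11 + 1, 11 = 11*1).
1 divides 148, so solutions exist.
Back-substituting, 665*(-70) + 789*(59) = 1.
Scale by 148/1 = 148: (m₀, n₀) = (-10360, 8732).
General solution: m = -10360 + 789t, n = 8732 - 665t for integer t.
m ≥ 0: smallest is -10360 mod 789 = 686 (at t = 14), with n = -578.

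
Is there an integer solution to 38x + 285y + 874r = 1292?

gcd(285, 38) = 19.
gcd(19, 874) = 19.
19 divides 1292, so integer solutions exist.

yes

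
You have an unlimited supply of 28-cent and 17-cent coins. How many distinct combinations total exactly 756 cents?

Need nonnegative integers with 28j + 17k = 756.
gcd(28, 17) = 1, and 28·(-3) + 17·(5) = 1.
So (j₀, k₀) = (-2268, 3780); general j = -2268 + 17t, k = 3780 - 28t.
j ≥ 0 ⇒ t ≥ 134; k ≥ 0 ⇒ t ≤ 135. That's 2 values of t.

2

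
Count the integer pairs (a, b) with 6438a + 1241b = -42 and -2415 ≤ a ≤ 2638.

gcd(6438, 1241) = 1  (6438 = 5·1241 + 233, 1241 = 5·233 + 76, 233 = 3·76 + 5, 76 = 15·5 + 1, 5 = 5·1).
Back-substituting, 6438·(-245) + 1241·(1271) = 1.
Scale by -42: particular solution (10290, -53382); reduce a mod 1241: (362, -1878).
General solution: a = 362 + 1241t, b = -1878 - 6438t for integer t.
-2415 ≤ 362 + 1241t ≤ 2638 gives t ∈ [-2, 1], which is 4 values.

4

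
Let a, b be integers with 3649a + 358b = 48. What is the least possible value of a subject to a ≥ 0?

gcd(3649, 358):
  3649 = 10·358 + 69
  358 = 5·69 + 13
  69 = 5·13 + 4
  13 = 3·4 + 1
  4 = 4·1
so gcd(3649, 358) = 1.
1 divides 48, so solutions exist.
Back-substitute for Bézout coefficients:
  1 = 13 - 3·4
  ... = 3649·(-83) + 358·(846)
Scale by 48/1 = 48: (a₀, b₀) = (-3984, 40608).
General solution: a = -3984 + 358t, b = 40608 - 3649t for integer t.
a ≥ 0: smallest is -3984 mod 358 = 312 (at t = 12), with b = -3180.

312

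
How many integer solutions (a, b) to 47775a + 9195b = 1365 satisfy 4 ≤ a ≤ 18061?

29

gcd(47775, 9195):
  47775 = 5×9195 + 1800
  9195 = 5×1800 + 195
  1800 = 9×195 + 45
  195 = 4×45 + 15
  45 = 3×15
so gcd(47775, 9195) = 15.
Back-substitute for Bézout coefficients:
  15 = 195 - 4×45
  ... = 47775×(-189) + 9195×(982)
Scale by 91: particular solution (-17199, 89362); reduce a mod 613: (578, -3003).
General solution: a = 578 + 613t, b = -3003 - 3185t for integer t.
4 ≤ 578 + 613t ≤ 18061 gives t ∈ [0, 28], which is 29 values.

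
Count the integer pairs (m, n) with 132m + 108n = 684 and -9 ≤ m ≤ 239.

gcd(132, 108):
  132 = 1·108 + 24
  108 = 4·24 + 12
  24 = 2·12
so gcd(132, 108) = 12.
Back-substitute for Bézout coefficients:
  12 = 108 - 4·24
  ... = 132·(-4) + 108·(5)
Scale by 57: particular solution (-228, 285); reduce m mod 9: (6, -1).
General solution: m = 6 + 9t, n = -1 - 11t for integer t.
-9 ≤ 6 + 9t ≤ 239 gives t ∈ [-1, 25], which is 27 values.

27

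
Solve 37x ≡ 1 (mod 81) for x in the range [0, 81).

46

gcd(81, 37) = 1  (81 = 2·37 + 7, 37 = 5·7 + 2, 7 = 3·2 + 1, 2 = 2·1).
Back-substituting, 37·(-35) + 81·(16) = 1.
So 37·-35 ≡ 1 (mod 81), and -35 mod 81 = 46.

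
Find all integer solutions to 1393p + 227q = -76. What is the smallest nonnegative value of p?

gcd(1393, 227) = 1  (1393 = 6*227 + 31, 227 = 7*31 + 10, 31 = 3*10 + 1, 10 = 10*1).
1 divides -76, so solutions exist.
Back-substituting, 1393*(22) + 227*(-135) = 1.
Scale by -76/1 = -76: (p₀, q₀) = (-1672, 10260).
General solution: p = -1672 + 227t, q = 10260 - 1393t for integer t.
p ≥ 0: smallest is -1672 mod 227 = 144 (at t = 8), with q = -884.

144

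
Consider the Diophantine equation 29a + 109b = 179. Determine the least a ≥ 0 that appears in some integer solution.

gcd(109, 29):
  109 = 3*29 + 22
  29 = 1*22 + 7
  22 = 3*7 + 1
  7 = 7*1
so gcd(109, 29) = 1.
1 divides 179, so solutions exist.
Back-substitute for Bézout coefficients:
  1 = 22 - 3*7
  ... = 29*(-15) + 109*(4)
Scale by 179/1 = 179: (a₀, b₀) = (-2685, 716).
General solution: a = -2685 + 109t, b = 716 - 29t for integer t.
a ≥ 0: smallest is -2685 mod 109 = 40 (at t = 25), with b = -9.

40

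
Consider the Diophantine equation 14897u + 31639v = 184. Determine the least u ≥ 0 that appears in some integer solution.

27043

gcd(31639, 14897) = 1.
1 divides 184, so solutions exist.
By Bézout, 14897*(-3464) + 31639*(1631) = 1.
Scale by 184/1 = 184: (u₀, v₀) = (-637376, 300104).
General solution: u = -637376 + 31639t, v = 300104 - 14897t for integer t.
u ≥ 0: smallest is -637376 mod 31639 = 27043 (at t = 21), with v = -12733.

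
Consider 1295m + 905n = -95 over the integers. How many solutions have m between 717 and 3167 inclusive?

14

gcd(1295, 905) = 5  (1295 = 1×905 + 390, 905 = 2×390 + 125, 390 = 3×125 + 15, 125 = 8×15 + 5, 15 = 3×5).
Back-substituting, 1295×(-58) + 905×(83) = 5.
Scale by -19: particular solution (1102, -1577); reduce m mod 181: (16, -23).
General solution: m = 16 + 181t, n = -23 - 259t for integer t.
717 ≤ 16 + 181t ≤ 3167 gives t ∈ [4, 17], which is 14 values.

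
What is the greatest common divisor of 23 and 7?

gcd(23, 7) = 1  (23 = 3·7 + 2, 7 = 3·2 + 1, 2 = 2·1).

1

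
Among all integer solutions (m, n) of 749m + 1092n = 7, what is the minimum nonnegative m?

35

gcd(1092, 749) = 7.
7 divides 7, so solutions exist.
By Bézout, 749×(35) + 1092×(-24) = 7.
Scale by 7/7 = 1: (m₀, n₀) = (35, -24).
General solution: m = 35 + 156t, n = -24 - 107t for integer t.
m ≥ 0: smallest is 35 mod 156 = 35 (at t = 0), with n = -24.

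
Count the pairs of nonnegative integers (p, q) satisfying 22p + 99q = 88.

1

gcd(99, 22) = 11  (99 = 4*22 + 11, 22 = 2*11).
Back-substituting, 22*(-4) + 99*(1) = 11.
Scale by 8: one solution is (-32, 8). Reduce p mod 9: (4, 0).
General: p = 4 + 9t, q = 0 - 2t.
p ≥ 0 ⇒ t ≥ 0; q ≥ 0 ⇒ t ≤ 0. So t ∈ [0, 0]: 1 solution.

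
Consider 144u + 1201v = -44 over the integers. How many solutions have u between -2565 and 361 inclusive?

2

gcd(1201, 144):
  1201 = 8×144 + 49
  144 = 2×49 + 46
  49 = 1×46 + 3
  46 = 15×3 + 1
  3 = 3×1
so gcd(1201, 144) = 1.
Back-substitute for Bézout coefficients:
  1 = 46 - 15×3
  ... = 144×(392) + 1201×(-47)
Scale by -44: particular solution (-17248, 2068); reduce u mod 1201: (767, -92).
General solution: u = 767 + 1201t, v = -92 - 144t for integer t.
-2565 ≤ 767 + 1201t ≤ 361 gives t ∈ [-2, -1], which is 2 values.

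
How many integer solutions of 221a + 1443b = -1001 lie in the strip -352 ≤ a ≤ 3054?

31

gcd(1443, 221) = 13  (1443 = 6×221 + 117, 221 = 1×117 + 104, 117 = 1×104 + 13, 104 = 8×13).
Back-substituting, 221×(-13) + 1443×(2) = 13.
Scale by -77: particular solution (1001, -154); reduce a mod 111: (2, -1).
General solution: a = 2 + 111t, b = -1 - 17t for integer t.
-352 ≤ 2 + 111t ≤ 3054 gives t ∈ [-3, 27], which is 31 values.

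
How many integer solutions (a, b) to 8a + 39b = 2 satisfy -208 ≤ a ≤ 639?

gcd(39, 8):
  39 = 4·8 + 7
  8 = 1·7 + 1
  7 = 7·1
so gcd(39, 8) = 1.
Back-substitute for Bézout coefficients:
  1 = 8 - 1·7
  ... = 8·(5) + 39·(-1)
Scale by 2: particular solution (10, -2); reduce a mod 39: (10, -2).
General solution: a = 10 + 39t, b = -2 - 8t for integer t.
-208 ≤ 10 + 39t ≤ 639 gives t ∈ [-5, 16], which is 22 values.

22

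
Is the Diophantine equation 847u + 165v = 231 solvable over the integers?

yes

gcd(847, 165) = 11  (847 = 5·165 + 22, 165 = 7·22 + 11, 22 = 2·11).
11 divides 231, so integer solutions exist.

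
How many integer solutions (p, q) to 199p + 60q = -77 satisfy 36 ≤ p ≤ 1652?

gcd(199, 60) = 1  (199 = 3*60 + 19, 60 = 3*19 + 3, 19 = 6*3 + 1, 3 = 3*1).
Back-substituting, 199*(19) + 60*(-63) = 1.
Scale by -77: particular solution (-1463, 4851); reduce p mod 60: (37, -124).
General solution: p = 37 + 60t, q = -124 - 199t for integer t.
36 ≤ 37 + 60t ≤ 1652 gives t ∈ [0, 26], which is 27 values.

27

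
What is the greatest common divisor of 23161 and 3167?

1

gcd(23161, 3167) = 1  (23161 = 7*3167 + 992, 3167 = 3*992 + 191, 992 = 5*191 + 37, 191 = 5*37 + 6, 37 = 6*6 + 1, 6 = 6*1).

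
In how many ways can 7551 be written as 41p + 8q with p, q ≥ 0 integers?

gcd(41, 8) = 1.
By Bézout, 41×(1) + 8×(-5) = 1.
One solution: (7, 908).
General: p = 7 + 8t, q = 908 - 41t.
p ≥ 0 ⇒ t ≥ 0; q ≥ 0 ⇒ t ≤ 22. So t ∈ [0, 22]: 23 solutions.

23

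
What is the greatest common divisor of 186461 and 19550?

23

gcd(186461, 19550):
  186461 = 9*19550 + 10511
  19550 = 1*10511 + 9039
  10511 = 1*9039 + 1472
  9039 = 6*1472 + 207
  1472 = 7*207 + 23
  207 = 9*23
so gcd(186461, 19550) = 23.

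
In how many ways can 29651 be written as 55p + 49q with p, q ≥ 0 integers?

gcd(55, 49):
  55 = 1*49 + 6
  49 = 8*6 + 1
  6 = 6*1
so gcd(55, 49) = 1.
Back-substitute for Bézout coefficients:
  1 = 49 - 8*6
  ... = 55*(-8) + 49*(9)
Scale by 29651: one solution is (-237208, 266859). Reduce p mod 49: (1, 604).
General: p = 1 + 49t, q = 604 - 55t.
p ≥ 0 ⇒ t ≥ 0; q ≥ 0 ⇒ t ≤ 10. So t ∈ [0, 10]: 11 solutions.

11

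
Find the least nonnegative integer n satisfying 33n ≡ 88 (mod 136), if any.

48

gcd(136, 33) = 1.
1 divides 88, so solutions exist.
By Bézout, 33×(33) + 136×(-8) = 1.
So 33×(33) ≡ 1 (mod 136); multiply by 88: n ≡ 2904 (mod 136).
Smallest nonnegative: n = 2904 mod 136 = 48.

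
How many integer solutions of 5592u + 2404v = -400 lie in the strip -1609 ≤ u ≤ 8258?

gcd(5592, 2404) = 4  (5592 = 2·2404 + 784, 2404 = 3·784 + 52, 784 = 15·52 + 4, 52 = 13·4).
Back-substituting, 5592·(46) + 2404·(-107) = 4.
Scale by -100: particular solution (-4600, 10700); reduce u mod 601: (208, -484).
General solution: u = 208 + 601t, v = -484 - 1398t for integer t.
-1609 ≤ 208 + 601t ≤ 8258 gives t ∈ [-3, 13], which is 17 values.

17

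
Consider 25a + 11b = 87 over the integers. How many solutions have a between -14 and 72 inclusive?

7

gcd(25, 11):
  25 = 2·11 + 3
  11 = 3·3 + 2
  3 = 1·2 + 1
  2 = 2·1
so gcd(25, 11) = 1.
Back-substitute for Bézout coefficients:
  1 = 3 - 1·2
  ... = 25·(4) + 11·(-9)
Scale by 87: particular solution (348, -783); reduce a mod 11: (7, -8).
General solution: a = 7 + 11t, b = -8 - 25t for integer t.
-14 ≤ 7 + 11t ≤ 72 gives t ∈ [-1, 5], which is 7 values.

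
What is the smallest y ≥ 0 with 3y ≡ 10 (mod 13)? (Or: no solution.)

gcd(13, 3):
  13 = 4·3 + 1
  3 = 3·1
so gcd(13, 3) = 1.
1 divides 10, so solutions exist.
Back-substitute for Bézout coefficients:
  1 = 13 - 4·3
  ... = 3·(-4) + 13·(1)
So 3·(-4) ≡ 1 (mod 13); multiply by 10: y ≡ -40 (mod 13).
Smallest nonnegative: y = -40 mod 13 = 12.

12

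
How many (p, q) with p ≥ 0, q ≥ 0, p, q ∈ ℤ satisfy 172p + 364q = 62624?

gcd(364, 172) = 4  (364 = 2*172 + 20, 172 = 8*20 + 12, 20 = 1*12 + 8, 12 = 1*8 + 4, 8 = 2*4).
Back-substituting, 172*(36) + 364*(-17) = 4.
Scale by 15656: one solution is (563616, -266152). Reduce p mod 91: (53, 147).
General: p = 53 + 91t, q = 147 - 43t.
p ≥ 0 ⇒ t ≥ 0; q ≥ 0 ⇒ t ≤ 3. So t ∈ [0, 3]: 4 solutions.

4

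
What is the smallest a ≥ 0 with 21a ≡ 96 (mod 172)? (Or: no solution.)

gcd(172, 21) = 1  (172 = 8×21 + 4, 21 = 5×4 + 1, 4 = 4×1).
1 divides 96, so solutions exist.
Back-substituting, 21×(41) + 172×(-5) = 1.
So 21×(41) ≡ 1 (mod 172); multiply by 96: a ≡ 3936 (mod 172).
Smallest nonnegative: a = 3936 mod 172 = 152.

152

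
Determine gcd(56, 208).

8

gcd(208, 56):
  208 = 3*56 + 40
  56 = 1*40 + 16
  40 = 2*16 + 8
  16 = 2*8
so gcd(208, 56) = 8.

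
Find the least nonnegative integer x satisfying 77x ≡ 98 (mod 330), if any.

no solution

gcd(330, 77) = 11  (330 = 4·77 + 22, 77 = 3·22 + 11, 22 = 2·11).
11 does not divide 98, so the congruence has no solution.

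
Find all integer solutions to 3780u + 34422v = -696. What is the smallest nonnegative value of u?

gcd(34422, 3780) = 6  (34422 = 9·3780 + 402, 3780 = 9·402 + 162, 402 = 2·162 + 78, 162 = 2·78 + 6, 78 = 13·6).
6 divides -696, so solutions exist.
Back-substituting, 3780·(428) + 34422·(-47) = 6.
Scale by -696/6 = -116: (u₀, v₀) = (-49648, 5452).
General solution: u = -49648 + 5737t, v = 5452 - 630t for integer t.
u ≥ 0: smallest is -49648 mod 5737 = 1985 (at t = 9), with v = -218.

1985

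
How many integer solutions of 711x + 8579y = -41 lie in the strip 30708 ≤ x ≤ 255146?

26

gcd(8579, 711) = 1.
By Bézout, 711·(1460) + 8579·(-121) = 1.
Particular solution: (193, -16).
General solution: x = 193 + 8579t, y = -16 - 711t for integer t.
30708 ≤ 193 + 8579t ≤ 255146 gives t ∈ [4, 29], which is 26 values.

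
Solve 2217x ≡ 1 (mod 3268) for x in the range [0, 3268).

2245

gcd(3268, 2217) = 1.
By Bézout, 2217×(-1023) + 3268×(694) = 1.
So 2217×-1023 ≡ 1 (mod 3268), and -1023 mod 3268 = 2245.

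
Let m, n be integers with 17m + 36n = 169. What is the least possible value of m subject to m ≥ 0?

gcd(36, 17):
  36 = 2×17 + 2
  17 = 8×2 + 1
  2 = 2×1
so gcd(36, 17) = 1.
1 divides 169, so solutions exist.
Back-substitute for Bézout coefficients:
  1 = 17 - 8×2
  ... = 17×(17) + 36×(-8)
Scale by 169/1 = 169: (m₀, n₀) = (2873, -1352).
General solution: m = 2873 + 36t, n = -1352 - 17t for integer t.
m ≥ 0: smallest is 2873 mod 36 = 29 (at t = -79), with n = -9.

29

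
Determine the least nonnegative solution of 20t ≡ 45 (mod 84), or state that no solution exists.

gcd(84, 20) = 4.
4 does not divide 45, so the congruence has no solution.

no solution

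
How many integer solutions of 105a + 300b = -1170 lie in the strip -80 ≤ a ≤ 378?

23

gcd(300, 105) = 15  (300 = 2·105 + 90, 105 = 1·90 + 15, 90 = 6·15).
Back-substituting, 105·(3) + 300·(-1) = 15.
Scale by -78: particular solution (-234, 78); reduce a mod 20: (6, -6).
General solution: a = 6 + 20t, b = -6 - 7t for integer t.
-80 ≤ 6 + 20t ≤ 378 gives t ∈ [-4, 18], which is 23 values.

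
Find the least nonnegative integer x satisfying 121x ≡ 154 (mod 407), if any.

gcd(407, 121):
  407 = 3*121 + 44
  121 = 2*44 + 33
  44 = 1*33 + 11
  33 = 3*11
so gcd(407, 121) = 11.
11 divides 154, so solutions exist.
Back-substitute for Bézout coefficients:
  11 = 44 - 1*33
  ... = 121*(-10) + 407*(3)
So 121*(-10) ≡ 11 (mod 407); multiply by 14: x ≡ -140 (mod 37).
Smallest nonnegative: x = -140 mod 37 = 8.

8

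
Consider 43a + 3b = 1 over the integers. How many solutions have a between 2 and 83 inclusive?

27

gcd(43, 3) = 1.
By Bézout, 43*(1) + 3*(-14) = 1.
Particular solution: (1, -14).
General solution: a = 1 + 3t, b = -14 - 43t for integer t.
2 ≤ 1 + 3t ≤ 83 gives t ∈ [1, 27], which is 27 values.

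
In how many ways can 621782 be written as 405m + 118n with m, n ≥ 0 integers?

13

gcd(405, 118) = 1  (405 = 3×118 + 51, 118 = 2×51 + 16, 51 = 3×16 + 3, 16 = 5×3 + 1, 3 = 3×1).
Back-substituting, 405×(-37) + 118×(127) = 1.
Scale by 621782: one solution is (-23005934, 78966314). Reduce m mod 118: (54, 5084).
General: m = 54 + 118t, n = 5084 - 405t.
m ≥ 0 ⇒ t ≥ 0; n ≥ 0 ⇒ t ≤ 12. So t ∈ [0, 12]: 13 solutions.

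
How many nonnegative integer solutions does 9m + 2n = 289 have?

16

gcd(9, 2):
  9 = 4*2 + 1
  2 = 2*1
so gcd(9, 2) = 1.
Back-substitute for Bézout coefficients:
  1 = 9 - 4*2
  ... = 9*(1) + 2*(-4)
Scale by 289: one solution is (289, -1156). Reduce m mod 2: (1, 140).
General: m = 1 + 2t, n = 140 - 9t.
m ≥ 0 ⇒ t ≥ 0; n ≥ 0 ⇒ t ≤ 15. So t ∈ [0, 15]: 16 solutions.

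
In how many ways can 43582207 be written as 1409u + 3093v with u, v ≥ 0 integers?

10

gcd(3093, 1409) = 1  (3093 = 2·1409 + 275, 1409 = 5·275 + 34, 275 = 8·34 + 3, 34 = 11·3 + 1, 3 = 3·1).
Back-substituting, 1409·(1001) + 3093·(-456) = 1.
Scale by 43582207: one solution is (43625789207, -19873486392). Reduce u mod 3093: (1595, 13364).
General: u = 1595 + 3093t, v = 13364 - 1409t.
u ≥ 0 ⇒ t ≥ 0; v ≥ 0 ⇒ t ≤ 9. So t ∈ [0, 9]: 10 solutions.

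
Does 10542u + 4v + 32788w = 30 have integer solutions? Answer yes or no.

yes

gcd(10542, 4) = 2.
gcd(2, 32788) = 2.
2 divides 30, so integer solutions exist.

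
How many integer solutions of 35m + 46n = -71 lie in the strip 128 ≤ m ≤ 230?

gcd(46, 35):
  46 = 1·35 + 11
  35 = 3·11 + 2
  11 = 5·2 + 1
  2 = 2·1
so gcd(46, 35) = 1.
Back-substitute for Bézout coefficients:
  1 = 11 - 5·2
  ... = 35·(-21) + 46·(16)
Scale by -71: particular solution (1491, -1136); reduce m mod 46: (19, -16).
General solution: m = 19 + 46t, n = -16 - 35t for integer t.
128 ≤ 19 + 46t ≤ 230 gives t ∈ [3, 4], which is 2 values.

2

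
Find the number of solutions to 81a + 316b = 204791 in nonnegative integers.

gcd(316, 81) = 1  (316 = 3·81 + 73, 81 = 1·73 + 8, 73 = 9·8 + 1, 8 = 8·1).
Back-substituting, 81·(-39) + 316·(10) = 1.
Scale by 204791: one solution is (-7986849, 2047910). Reduce a mod 316: (51, 635).
General: a = 51 + 316t, b = 635 - 81t.
a ≥ 0 ⇒ t ≥ 0; b ≥ 0 ⇒ t ≤ 7. So t ∈ [0, 7]: 8 solutions.

8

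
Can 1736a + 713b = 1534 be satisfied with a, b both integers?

no

gcd(1736, 713) = 31  (1736 = 2*713 + 310, 713 = 2*310 + 93, 310 = 3*93 + 31, 93 = 3*31).
31 does not divide 1534 (remainder 15), so no integer solutions.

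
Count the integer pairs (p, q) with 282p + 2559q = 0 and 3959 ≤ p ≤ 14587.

13

gcd(2559, 282) = 3.
By Bézout, 282*(-245) + 2559*(27) = 3.
Particular solution: (0, 0).
General solution: p = 0 + 853t, q = 0 - 94t for integer t.
3959 ≤ 0 + 853t ≤ 14587 gives t ∈ [5, 17], which is 13 values.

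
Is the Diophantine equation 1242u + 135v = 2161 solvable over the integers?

no

gcd(1242, 135) = 27.
27 does not divide 2161 (remainder 1), so no integer solutions.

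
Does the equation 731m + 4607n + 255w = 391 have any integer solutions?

yes

gcd(4607, 731) = 17.
gcd(17, 255) = 17.
17 divides 391, so integer solutions exist.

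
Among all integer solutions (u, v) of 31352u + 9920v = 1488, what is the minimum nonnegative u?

gcd(31352, 9920) = 8.
8 divides 1488, so solutions exist.
By Bézout, 31352×(-81) + 9920×(256) = 8.
Scale by 1488/8 = 186: (u₀, v₀) = (-15066, 47616).
General solution: u = -15066 + 1240t, v = 47616 - 3919t for integer t.
u ≥ 0: smallest is -15066 mod 1240 = 1054 (at t = 13), with v = -3331.

1054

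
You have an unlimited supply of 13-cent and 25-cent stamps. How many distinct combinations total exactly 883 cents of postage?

3

Need nonnegative integers with 13j + 25k = 883.
gcd(13, 25) = 1, and 13·(2) + 25·(-1) = 1.
So (j₀, k₀) = (1766, -883); general j = 1766 + 25t, k = -883 - 13t.
j ≥ 0 ⇒ t ≥ -70; k ≥ 0 ⇒ t ≤ -68. That's 3 values of t.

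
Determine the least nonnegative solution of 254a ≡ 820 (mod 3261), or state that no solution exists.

260

gcd(3261, 254) = 1  (3261 = 12·254 + 213, 254 = 1·213 + 41, 213 = 5·41 + 8, 41 = 5·8 + 1, 8 = 8·1).
1 divides 820, so solutions exist.
Back-substituting, 254·(398) + 3261·(-31) = 1.
So 254·(398) ≡ 1 (mod 3261); multiply by 820: a ≡ 326360 (mod 3261).
Smallest nonnegative: a = 326360 mod 3261 = 260.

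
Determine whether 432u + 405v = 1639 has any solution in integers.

gcd(432, 405) = 27  (432 = 1·405 + 27, 405 = 15·27).
27 does not divide 1639 (remainder 19), so no integer solutions.

no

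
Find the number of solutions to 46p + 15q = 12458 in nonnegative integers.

18

gcd(46, 15) = 1  (46 = 3·15 + 1, 15 = 15·1).
Back-substituting, 46·(1) + 15·(-3) = 1.
Scale by 12458: one solution is (12458, -37374). Reduce p mod 15: (8, 806).
General: p = 8 + 15t, q = 806 - 46t.
p ≥ 0 ⇒ t ≥ 0; q ≥ 0 ⇒ t ≤ 17. So t ∈ [0, 17]: 18 solutions.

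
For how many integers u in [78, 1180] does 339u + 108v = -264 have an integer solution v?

gcd(339, 108):
  339 = 3*108 + 15
  108 = 7*15 + 3
  15 = 5*3
so gcd(339, 108) = 3.
Back-substitute for Bézout coefficients:
  3 = 108 - 7*15
  ... = 339*(-7) + 108*(22)
Scale by -88: particular solution (616, -1936); reduce u mod 36: (4, -15).
General solution: u = 4 + 36t, v = -15 - 113t for integer t.
78 ≤ 4 + 36t ≤ 1180 gives t ∈ [3, 32], which is 30 values.

30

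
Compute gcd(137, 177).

1

gcd(177, 137):
  177 = 1*137 + 40
  137 = 3*40 + 17
  40 = 2*17 + 6
  17 = 2*6 + 5
  6 = 1*5 + 1
  5 = 5*1
so gcd(177, 137) = 1.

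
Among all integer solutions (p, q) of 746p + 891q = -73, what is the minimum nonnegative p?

658

gcd(891, 746):
  891 = 1*746 + 145
  746 = 5*145 + 21
  145 = 6*21 + 19
  21 = 1*19 + 2
  19 = 9*2 + 1
  2 = 2*1
so gcd(891, 746) = 1.
1 divides -73, so solutions exist.
Back-substitute for Bézout coefficients:
  1 = 19 - 9*2
  ... = 746*(-424) + 891*(355)
Scale by -73/1 = -73: (p₀, q₀) = (30952, -25915).
General solution: p = 30952 + 891t, q = -25915 - 746t for integer t.
p ≥ 0: smallest is 30952 mod 891 = 658 (at t = -34), with q = -551.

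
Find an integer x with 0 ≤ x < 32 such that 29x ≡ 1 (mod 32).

gcd(32, 29) = 1.
By Bézout, 29·(-11) + 32·(10) = 1.
So 29·-11 ≡ 1 (mod 32), and -11 mod 32 = 21.

21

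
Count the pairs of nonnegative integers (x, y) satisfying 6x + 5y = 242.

8

gcd(6, 5) = 1.
By Bézout, 6·(1) + 5·(-1) = 1.
One solution: (2, 46).
General: x = 2 + 5t, y = 46 - 6t.
x ≥ 0 ⇒ t ≥ 0; y ≥ 0 ⇒ t ≤ 7. So t ∈ [0, 7]: 8 solutions.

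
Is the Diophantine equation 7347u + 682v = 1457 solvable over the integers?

yes

gcd(7347, 682) = 31  (7347 = 10*682 + 527, 682 = 1*527 + 155, 527 = 3*155 + 62, 155 = 2*62 + 31, 62 = 2*31).
31 divides 1457, so integer solutions exist.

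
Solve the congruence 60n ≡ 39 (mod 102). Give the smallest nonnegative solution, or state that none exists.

no solution

gcd(102, 60) = 6  (102 = 1·60 + 42, 60 = 1·42 + 18, 42 = 2·18 + 6, 18 = 3·6).
6 does not divide 39, so the congruence has no solution.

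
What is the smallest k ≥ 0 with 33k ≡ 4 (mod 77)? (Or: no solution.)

no solution

gcd(77, 33) = 11  (77 = 2×33 + 11, 33 = 3×11).
11 does not divide 4, so the congruence has no solution.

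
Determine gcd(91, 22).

gcd(91, 22) = 1  (91 = 4*22 + 3, 22 = 7*3 + 1, 3 = 3*1).

1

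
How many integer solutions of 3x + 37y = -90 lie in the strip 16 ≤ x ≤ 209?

5

gcd(37, 3) = 1.
By Bézout, 3*(-12) + 37*(1) = 1.
Particular solution: (7, -3).
General solution: x = 7 + 37t, y = -3 - 3t for integer t.
16 ≤ 7 + 37t ≤ 209 gives t ∈ [1, 5], which is 5 values.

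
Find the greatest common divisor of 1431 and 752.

1

gcd(1431, 752):
  1431 = 1*752 + 679
  752 = 1*679 + 73
  679 = 9*73 + 22
  73 = 3*22 + 7
  22 = 3*7 + 1
  7 = 7*1
so gcd(1431, 752) = 1.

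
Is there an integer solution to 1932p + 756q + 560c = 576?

gcd(1932, 756) = 84  (1932 = 2·756 + 420, 756 = 1·420 + 336, 420 = 1·336 + 84, 336 = 4·84).
gcd(84, 560) = 28.
28 does not divide 576 (remainder 16), so no integer solutions.

no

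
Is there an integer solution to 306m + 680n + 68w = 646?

yes

gcd(680, 306) = 34  (680 = 2×306 + 68, 306 = 4×68 + 34, 68 = 2×34).
gcd(34, 68) = 34.
34 divides 646, so integer solutions exist.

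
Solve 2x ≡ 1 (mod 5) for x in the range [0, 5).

gcd(5, 2) = 1.
By Bézout, 2×(-2) + 5×(1) = 1.
So 2×-2 ≡ 1 (mod 5), and -2 mod 5 = 3.

3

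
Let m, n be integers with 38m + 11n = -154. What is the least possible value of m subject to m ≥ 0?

0

gcd(38, 11):
  38 = 3·11 + 5
  11 = 2·5 + 1
  5 = 5·1
so gcd(38, 11) = 1.
1 divides -154, so solutions exist.
Back-substitute for Bézout coefficients:
  1 = 11 - 2·5
  ... = 38·(-2) + 11·(7)
Scale by -154/1 = -154: (m₀, n₀) = (308, -1078).
General solution: m = 308 + 11t, n = -1078 - 38t for integer t.
m ≥ 0: smallest is 308 mod 11 = 0 (at t = -28), with n = -14.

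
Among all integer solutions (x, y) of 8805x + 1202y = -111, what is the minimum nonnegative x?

799

gcd(8805, 1202) = 1.
1 divides -111, so solutions exist.
By Bézout, 8805×(-83) + 1202×(608) = 1.
Scale by -111/1 = -111: (x₀, y₀) = (9213, -67488).
General solution: x = 9213 + 1202t, y = -67488 - 8805t for integer t.
x ≥ 0: smallest is 9213 mod 1202 = 799 (at t = -7), with y = -5853.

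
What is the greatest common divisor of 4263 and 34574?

gcd(34574, 4263):
  34574 = 8·4263 + 470
  4263 = 9·470 + 33
  470 = 14·33 + 8
  33 = 4·8 + 1
  8 = 8·1
so gcd(34574, 4263) = 1.

1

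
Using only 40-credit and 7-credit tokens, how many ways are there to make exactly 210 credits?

1

Need nonnegative integers with 40j + 7k = 210.
gcd(40, 7) = 1, and 40·(3) + 7·(-17) = 1.
So (j₀, k₀) = (630, -3570); general j = 630 + 7t, k = -3570 - 40t.
j ≥ 0 ⇒ t ≥ -90; k ≥ 0 ⇒ t ≤ -90. That's 1 value of t.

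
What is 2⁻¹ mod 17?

9

gcd(17, 2) = 1  (17 = 8×2 + 1, 2 = 2×1).
Back-substituting, 2×(-8) + 17×(1) = 1.
So 2×-8 ≡ 1 (mod 17), and -8 mod 17 = 9.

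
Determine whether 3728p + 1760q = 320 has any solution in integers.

yes

gcd(3728, 1760) = 16  (3728 = 2·1760 + 208, 1760 = 8·208 + 96, 208 = 2·96 + 16, 96 = 6·16).
16 divides 320, so integer solutions exist.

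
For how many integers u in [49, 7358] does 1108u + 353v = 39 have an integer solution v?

gcd(1108, 353):
  1108 = 3*353 + 49
  353 = 7*49 + 10
  49 = 4*10 + 9
  10 = 1*9 + 1
  9 = 9*1
so gcd(1108, 353) = 1.
Back-substitute for Bézout coefficients:
  1 = 10 - 1*9
  ... = 1108*(-36) + 353*(113)
Scale by 39: particular solution (-1404, 4407); reduce u mod 353: (8, -25).
General solution: u = 8 + 353t, v = -25 - 1108t for integer t.
49 ≤ 8 + 353t ≤ 7358 gives t ∈ [1, 20], which is 20 values.

20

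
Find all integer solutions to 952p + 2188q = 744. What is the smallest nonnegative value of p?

gcd(2188, 952) = 4  (2188 = 2*952 + 284, 952 = 3*284 + 100, 284 = 2*100 + 84, 100 = 1*84 + 16, 84 = 5*16 + 4, 16 = 4*4).
4 divides 744, so solutions exist.
Back-substituting, 952*(-131) + 2188*(57) = 4.
Scale by 744/4 = 186: (p₀, q₀) = (-24366, 10602).
General solution: p = -24366 + 547t, q = 10602 - 238t for integer t.
p ≥ 0: smallest is -24366 mod 547 = 249 (at t = 45), with q = -108.

249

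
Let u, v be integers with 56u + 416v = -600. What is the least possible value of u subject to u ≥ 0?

19

gcd(416, 56):
  416 = 7×56 + 24
  56 = 2×24 + 8
  24 = 3×8
so gcd(416, 56) = 8.
8 divides -600, so solutions exist.
Back-substitute for Bézout coefficients:
  8 = 56 - 2×24
  ... = 56×(15) + 416×(-2)
Scale by -600/8 = -75: (u₀, v₀) = (-1125, 150).
General solution: u = -1125 + 52t, v = 150 - 7t for integer t.
u ≥ 0: smallest is -1125 mod 52 = 19 (at t = 22), with v = -4.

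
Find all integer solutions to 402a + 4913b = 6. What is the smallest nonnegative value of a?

gcd(4913, 402):
  4913 = 12*402 + 89
  402 = 4*89 + 46
  89 = 1*46 + 43
  46 = 1*43 + 3
  43 = 14*3 + 1
  3 = 3*1
so gcd(4913, 402) = 1.
1 divides 6, so solutions exist.
Back-substitute for Bézout coefficients:
  1 = 43 - 14*3
  ... = 402*(-1601) + 4913*(131)
Scale by 6/1 = 6: (a₀, b₀) = (-9606, 786).
General solution: a = -9606 + 4913t, b = 786 - 402t for integer t.
a ≥ 0: smallest is -9606 mod 4913 = 220 (at t = 2), with b = -18.

220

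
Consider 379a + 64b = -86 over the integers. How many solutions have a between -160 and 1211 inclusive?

gcd(379, 64) = 1.
By Bézout, 379×(-13) + 64×(77) = 1.
Particular solution: (30, -179).
General solution: a = 30 + 64t, b = -179 - 379t for integer t.
-160 ≤ 30 + 64t ≤ 1211 gives t ∈ [-2, 18], which is 21 values.

21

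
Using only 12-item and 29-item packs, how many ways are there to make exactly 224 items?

1

Need nonnegative integers with 12j + 29k = 224.
gcd(12, 29) = 1, and 12·(-12) + 29·(5) = 1.
So (j₀, k₀) = (-2688, 1120); general j = -2688 + 29t, k = 1120 - 12t.
j ≥ 0 ⇒ t ≥ 93; k ≥ 0 ⇒ t ≤ 93. That's 1 value of t.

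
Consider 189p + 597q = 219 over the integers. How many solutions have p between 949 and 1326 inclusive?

gcd(597, 189) = 3  (597 = 3*189 + 30, 189 = 6*30 + 9, 30 = 3*9 + 3, 9 = 3*3).
Back-substituting, 189*(-60) + 597*(19) = 3.
Scale by 73: particular solution (-4380, 1387); reduce p mod 199: (197, -62).
General solution: p = 197 + 199t, q = -62 - 63t for integer t.
949 ≤ 197 + 199t ≤ 1326 gives t ∈ [4, 5], which is 2 values.

2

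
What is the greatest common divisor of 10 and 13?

1

gcd(13, 10):
  13 = 1×10 + 3
  10 = 3×3 + 1
  3 = 3×1
so gcd(13, 10) = 1.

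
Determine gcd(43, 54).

gcd(54, 43) = 1  (54 = 1·43 + 11, 43 = 3·11 + 10, 11 = 1·10 + 1, 10 = 10·1).

1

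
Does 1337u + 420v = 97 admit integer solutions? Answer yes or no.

no

gcd(1337, 420) = 7  (1337 = 3*420 + 77, 420 = 5*77 + 35, 77 = 2*35 + 7, 35 = 5*7).
7 does not divide 97 (remainder 6), so no integer solutions.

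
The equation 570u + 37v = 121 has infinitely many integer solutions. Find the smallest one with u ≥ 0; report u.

13

gcd(570, 37) = 1  (570 = 15·37 + 15, 37 = 2·15 + 7, 15 = 2·7 + 1, 7 = 7·1).
1 divides 121, so solutions exist.
Back-substituting, 570·(5) + 37·(-77) = 1.
Scale by 121/1 = 121: (u₀, v₀) = (605, -9317).
General solution: u = 605 + 37t, v = -9317 - 570t for integer t.
u ≥ 0: smallest is 605 mod 37 = 13 (at t = -16), with v = -197.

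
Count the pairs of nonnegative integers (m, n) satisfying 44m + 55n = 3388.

gcd(55, 44) = 11.
By Bézout, 44×(-1) + 55×(1) = 11.
One solution: (2, 60).
General: m = 2 + 5t, n = 60 - 4t.
m ≥ 0 ⇒ t ≥ 0; n ≥ 0 ⇒ t ≤ 15. So t ∈ [0, 15]: 16 solutions.

16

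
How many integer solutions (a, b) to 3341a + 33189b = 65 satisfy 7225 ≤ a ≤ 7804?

gcd(33189, 3341) = 13  (33189 = 9·3341 + 3120, 3341 = 1·3120 + 221, 3120 = 14·221 + 26, 221 = 8·26 + 13, 26 = 2·13).
Back-substituting, 3341·(1202) + 33189·(-121) = 13.
Scale by 5: particular solution (6010, -605); reduce a mod 2553: (904, -91).
General solution: a = 904 + 2553t, b = -91 - 257t for integer t.
7225 ≤ 904 + 2553t ≤ 7804 gives t ∈ [3, 2], which is 0 values.

0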